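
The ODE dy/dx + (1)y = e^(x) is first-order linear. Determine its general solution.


P(x) = 1 ⇒ μ = e^(x).
(μ y)' = e^(2x) ⇒ μ y = e^(2x)/2 + C.
Divide by μ: y = (1/2)e^(x) + Ce^(-x).


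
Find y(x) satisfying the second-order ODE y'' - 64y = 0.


Characteristic equation: r² - 64 = 0.
Factor: (r + 8)(r - 8) = 0 ⇒ r = -8, 8 (distinct real).
General solution: y = C₁e^(-8x) + C₂e^(8x).


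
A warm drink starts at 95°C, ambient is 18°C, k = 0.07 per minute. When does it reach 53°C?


From T(t) = T_a + (T₀ - T_a)e^(-kt), set T(t) = 53:
(53 - 18) / (95 - 18) = e^(-0.07t), so t = -ln(0.455)/0.07 ≈ 11.3 minutes.


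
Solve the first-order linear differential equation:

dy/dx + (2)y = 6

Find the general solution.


P(x) = 2, Q(x) = 6; integrating factor μ = e^(2x).
(μ y)' = 6e^(2x) ⇒ μ y = 3e^(2x) + C.
Divide by μ: y = 3 + Ce^(-2x).


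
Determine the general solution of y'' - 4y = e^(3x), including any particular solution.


Characteristic roots of r² - 4 = 0 are -2, 2.
y_h = C₁e^(-2x) + C₂e^(2x).
Forcing exponent 3 is not a characteristic root; try y_p = Ae^(3x).
Substitute: A·(9 + (0)·3 + (-4)) = A·5 = 1, so A = 1/5.
General solution: y = C₁e^(-2x) + C₂e^(2x) + (1/5)e^(3x).


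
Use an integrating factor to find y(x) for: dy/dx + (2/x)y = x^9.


P(x) = 2/x ⇒ μ = x^2.
(x^2 y)' = x^2·x^9 = x^11.
Integrate: x^2 y = x^12/(12) + C.
Solve for y: y = (1/12)x^10 + C/x^2.


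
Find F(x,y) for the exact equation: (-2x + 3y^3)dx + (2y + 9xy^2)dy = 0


Check exactness: ∂M/∂y = 9y^2 and ∂N/∂x = 9y^2; equal, so the equation is exact.
Integrate M with respect to x (treating y as constant): ∫M dx = -x^2 + 3xy^3 + h(y).
Differentiate w.r.t. y and set equal to N: the x-dependent terms already match, leaving h'(y) = 2y. Integrate: h(y) = y^2.
So F(x,y) = y^2 - x^2 + 3xy^3.
General solution: y^2 - x^2 + 3xy^3 = C.


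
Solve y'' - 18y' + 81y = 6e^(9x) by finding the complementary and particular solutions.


Characteristic polynomial (r - 9)² = 0; repeated root r = 9.
y_h = (C₁ + C₂x)e^(9x). Forcing matches the repeated root (resonance), so try y_p = Ax² e^(9x).
Substitute and solve for A: 2A = 6, so A = 3.
General solution: y = (C₁ + C₂x + 3x²)e^(9x).


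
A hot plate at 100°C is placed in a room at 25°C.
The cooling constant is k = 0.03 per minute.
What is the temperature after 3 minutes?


Newton's law: dT/dt = -k(T - T_a) has solution T(t) = T_a + (T₀ - T_a)e^(-kt).
Plug in T_a = 25, T₀ = 100, k = 0.03, t = 3: T(3) = 25 + (75)e^(-0.09) ≈ 93.5°C.


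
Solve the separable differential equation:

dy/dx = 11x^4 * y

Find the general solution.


Separate variables: dy/y = 11x^4 dx.
Integrate: ln|y| = (11/5)x^5 + C₀.
Exponentiate: y = Ce^((11/5)x^5).


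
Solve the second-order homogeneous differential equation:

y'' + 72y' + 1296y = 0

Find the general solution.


Characteristic equation: r² + 72r + 1296 = 0, i.e. (r + 36)² = 0.
Repeated root r = -36; include an x factor for the second linearly independent solution.
General solution: y = (C₁ + C₂x)e^(-36x).


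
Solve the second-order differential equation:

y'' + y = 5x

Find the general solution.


Homogeneous: r² + 1 = 0 ⇒ r = ±1i, y_h = C₁cos(x) + C₂sin(x).
Polynomial forcing; try y_p = Ax + B. Then y_p'' + 1 y_p = 1(Ax + B) = 5x, so B = 0 and A = 5.
General solution: y = C₁cos(x) + C₂sin(x) + 5x.


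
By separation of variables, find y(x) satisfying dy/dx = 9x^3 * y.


Separate variables: dy/y = 9x^3 dx.
Integrate: ln|y| = (9/4)x^4 + C₀.
Exponentiate: y = Ce^((9/4)x^4).


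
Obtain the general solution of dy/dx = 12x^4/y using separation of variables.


Separate variables: y dy = 12x^4 dx.
Integrate both sides: y²/2 = (12/5)x^5 + C₀.
Multiply by 2: y² = (24/5)x^5 + C.


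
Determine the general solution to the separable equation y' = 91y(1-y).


Separate: dy/[y(1-y)] = 91 dx.
Partial fractions: 1/[y(1-y)] = 1/y + 1/(1-y).
Integrate: ln|y/(1-y)| = 91x + C₀.
Solve for y: y = 1/(1 + Ce^(-91x)).


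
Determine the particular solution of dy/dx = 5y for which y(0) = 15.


General solution of y' = 5y is y = Ce^(5x).
Apply y(0) = 15: C = 15.
Particular solution: y = 15e^(5x).


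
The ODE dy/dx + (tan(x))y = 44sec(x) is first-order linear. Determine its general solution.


P(x) = tan(x) ⇒ μ = e^(∫tan(x)dx) = sec(x).
(sec(x) y)' = 44sec²(x) ⇒ sec(x) y = 44tan(x) + C.
Multiply by cos(x): y = 44sin(x) + C·cos(x).


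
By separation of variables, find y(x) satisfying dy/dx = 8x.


Integrate both sides with respect to x: y = ∫ 8x dx = 4x^2 + C.


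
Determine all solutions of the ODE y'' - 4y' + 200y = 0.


Characteristic equation: r² - 4r + 200 = 0.
Discriminant is negative; roots r = 2 ± 14i (complex conjugate pair).
General solution uses e^(α x)(C₁ cos(β x) + C₂ sin(β x)): y = e^(2x)(C₁cos(14x) + C₂sin(14x)).


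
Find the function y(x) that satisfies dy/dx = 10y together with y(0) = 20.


General solution of y' = 10y is y = Ce^(10x).
Apply y(0) = 20: C = 20.
Particular solution: y = 20e^(10x).


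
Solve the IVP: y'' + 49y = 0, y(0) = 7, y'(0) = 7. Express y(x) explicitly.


Characteristic roots of r² + 49 = 0 are ±7i, so y = C₁cos(7x) + C₂sin(7x).
Apply y(0) = 7: C₁ = 7. Differentiate and apply y'(0) = 7: 7·C₂ = 7, so C₂ = 1.
Particular solution: y = 7cos(7x) + sin(7x).


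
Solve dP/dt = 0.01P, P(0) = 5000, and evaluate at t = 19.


The ODE dP/dt = 0.01P has solution P(t) = P(0)e^(0.01t).
Substitute P(0) = 5000 and t = 19: P(19) = 5000 e^(0.19) ≈ 6046.


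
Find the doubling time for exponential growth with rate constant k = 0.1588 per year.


Exponential growth: P(t) = P₀ e^(0.1588t). Set P(t)/P₀ = 2: e^(0.1588t) = 2.
Solve: t = ln(2)/0.1588 ≈ 4.36 years.


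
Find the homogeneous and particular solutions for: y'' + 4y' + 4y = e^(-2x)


Characteristic polynomial (r + 2)² = 0; repeated root r = -2.
y_h = (C₁ + C₂x)e^(-2x). Forcing matches the repeated root (resonance), so try y_p = Ax² e^(-2x).
Substitute and solve for A: 2A = 1, so A = 1/2.
General solution: y = (C₁ + C₂x + (1/2)x²)e^(-2x).


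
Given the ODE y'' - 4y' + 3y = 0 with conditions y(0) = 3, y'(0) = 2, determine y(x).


Characteristic roots of r² - 4r + 3 = 0 are 3, 1.
General solution y = c₁ e^(3x) + c₂ e^(x).
Apply y(0) = 3: c₁ + c₂ = 3. Apply y'(0) = 2: 3 c₁ + 1 c₂ = 2.
Solve: c₁ = -1/2, c₂ = 7/2.
Particular solution: y = -(1/2)e^(3x) + (7/2)e^(x).


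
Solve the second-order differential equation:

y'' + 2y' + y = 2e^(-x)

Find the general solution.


Characteristic polynomial (r + 1)² = 0; repeated root r = -1.
y_h = (C₁ + C₂x)e^(-x). Forcing matches the repeated root (resonance), so try y_p = Ax² e^(-x).
Substitute and solve for A: 2A = 2, so A = 1.
General solution: y = (C₁ + C₂x + x²)e^(-x).


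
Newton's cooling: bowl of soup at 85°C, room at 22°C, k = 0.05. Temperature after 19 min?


Newton's law: dT/dt = -k(T - T_a) has solution T(t) = T_a + (T₀ - T_a)e^(-kt).
Plug in T_a = 22, T₀ = 85, k = 0.05, t = 19: T(19) = 22 + (63)e^(-0.95) ≈ 46.4°C.


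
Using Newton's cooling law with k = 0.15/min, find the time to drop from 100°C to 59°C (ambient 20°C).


From T(t) = T_a + (T₀ - T_a)e^(-kt), set T(t) = 59:
(59 - 20) / (100 - 20) = e^(-0.15t), so t = -ln(0.487)/0.15 ≈ 4.8 minutes.


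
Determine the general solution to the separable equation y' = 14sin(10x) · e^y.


Separate: e^(-y) dy = 14sin(10x) dx.
Integrate: -e^(-y) = -(7/5)cos(10x) + C₀.
Rearrange: e^(-y) = (7/5)cos(10x) + C.


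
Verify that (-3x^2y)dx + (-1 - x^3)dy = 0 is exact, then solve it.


Check exactness: ∂M/∂y = -3x^2 and ∂N/∂x = -3x^2; equal, so the equation is exact.
Integrate M with respect to x (treating y as constant): ∫M dx = -x^3y + h(y).
Differentiate w.r.t. y and set equal to N: the x-dependent terms already match, leaving h'(y) = -1. Integrate: h(y) = -y.
So F(x,y) = -y - x^3y.
General solution: -y - x^3y = C.


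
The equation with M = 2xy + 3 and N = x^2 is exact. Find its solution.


Check exactness: ∂M/∂y = 2x and ∂N/∂x = 2x; equal, so the equation is exact.
Integrate M with respect to x (treating y as constant): ∫M dx = x^2y + 3x + h(y).
Differentiate w.r.t. y and set equal to N: all terms match, so h'(y) = 0 and h is a constant absorbed into C.
General solution: x^2y + 3x = C.


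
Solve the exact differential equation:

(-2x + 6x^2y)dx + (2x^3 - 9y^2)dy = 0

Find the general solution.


Check exactness: ∂M/∂y = 6x^2 and ∂N/∂x = 6x^2; equal, so the equation is exact.
Integrate M with respect to x (treating y as constant): ∫M dx = -x^2 + 2x^3y + h(y).
Differentiate w.r.t. y and set equal to N: the x-dependent terms already match, leaving h'(y) = -9y^2. Integrate: h(y) = -3y^3.
So F(x,y) = -x^2 + 2x^3y - 3y^3.
General solution: -x^2 + 2x^3y - 3y^3 = C.


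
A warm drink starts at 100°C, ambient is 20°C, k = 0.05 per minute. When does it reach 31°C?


From T(t) = T_a + (T₀ - T_a)e^(-kt), set T(t) = 31:
(31 - 20) / (100 - 20) = e^(-0.05t), so t = -ln(0.138)/0.05 ≈ 39.7 minutes.


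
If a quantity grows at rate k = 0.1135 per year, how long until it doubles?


Exponential growth: P(t) = P₀ e^(0.1135t). Set P(t)/P₀ = 2: e^(0.1135t) = 2.
Solve: t = ln(2)/0.1135 ≈ 6.11 years.


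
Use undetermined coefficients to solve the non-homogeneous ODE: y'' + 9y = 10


Homogeneous part: r² + 9 = 0 ⇒ r = ±3i, so y_h = C₁cos(3x) + C₂sin(3x).
Try constant y_p = A; plug in: 9A = 10 ⇒ A = 10/9.
General solution: y = C₁cos(3x) + C₂sin(3x) + 10/9.


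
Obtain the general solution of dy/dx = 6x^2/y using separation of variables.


Separate variables: y dy = 6x^2 dx.
Integrate both sides: y²/2 = 2x^3 + C₀.
Multiply by 2: y² = 4x^3 + C.


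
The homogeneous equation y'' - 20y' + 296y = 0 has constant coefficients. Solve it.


Characteristic equation: r² - 20r + 296 = 0.
Discriminant is negative; roots r = 10 ± 14i (complex conjugate pair).
General solution uses e^(α x)(C₁ cos(β x) + C₂ sin(β x)): y = e^(10x)(C₁cos(14x) + C₂sin(14x)).


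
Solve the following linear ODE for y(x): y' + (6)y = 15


P(x) = 6, Q(x) = 15; integrating factor μ = e^(6x).
(μ y)' = 15e^(6x) ⇒ μ y = (5/2)e^(6x) + C.
Divide by μ: y = 5/2 + Ce^(-6x).


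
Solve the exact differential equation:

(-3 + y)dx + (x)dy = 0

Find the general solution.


Check exactness: ∂M/∂y = 1 and ∂N/∂x = 1; equal, so the equation is exact.
Integrate M with respect to x (treating y as constant): ∫M dx = -3x + xy + h(y).
Differentiate w.r.t. y and set equal to N: all terms match, so h'(y) = 0 and h is a constant absorbed into C.
General solution: -3x + xy = C.


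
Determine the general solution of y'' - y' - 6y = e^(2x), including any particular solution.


Characteristic roots of r² - r - 6 = 0 are 3, -2.
y_h = C₁e^(3x) + C₂e^(-2x).
Forcing exponent 2 is not a characteristic root; try y_p = Ae^(2x).
Substitute: A·(4 + (-1)·2 + (-6)) = A·-4 = 1, so A = -1/4.
General solution: y = C₁e^(3x) + C₂e^(-2x) - (1/4)e^(2x).


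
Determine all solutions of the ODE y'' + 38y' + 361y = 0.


Characteristic equation: r² + 38r + 361 = 0, i.e. (r + 19)² = 0.
Repeated root r = -19; include an x factor for the second linearly independent solution.
General solution: y = (C₁ + C₂x)e^(-19x).


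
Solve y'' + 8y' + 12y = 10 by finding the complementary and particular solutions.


Characteristic roots of r² + 8r + 12 = 0 are -6, -2.
y_h = C₁e^(-6x) + C₂e^(-2x).
Constant forcing; try y_p = A. Then 12A = 10 ⇒ A = 5/6.
General solution: y = C₁e^(-6x) + C₂e^(-2x) + 5/6.


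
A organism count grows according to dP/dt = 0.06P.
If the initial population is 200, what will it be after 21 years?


The ODE dP/dt = 0.06P has solution P(t) = P(0)e^(0.06t).
Substitute P(0) = 200 and t = 21: P(21) = 200 e^(1.26) ≈ 705.


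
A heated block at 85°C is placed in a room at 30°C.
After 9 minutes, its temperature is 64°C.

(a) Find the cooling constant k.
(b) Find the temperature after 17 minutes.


Newton's law: T(t) = T_a + (T₀ - T_a)e^(-kt).
(a) Use T(9) = 64: (64 - 30)/(85 - 30) = e^(-k·9), so k = -ln(0.618)/9 ≈ 0.0534.
(b) Apply k to t = 17: T(17) = 30 + (55)e^(-0.909) ≈ 52.2°C.


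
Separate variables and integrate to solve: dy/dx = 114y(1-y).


Separate: dy/[y(1-y)] = 114 dx.
Partial fractions: 1/[y(1-y)] = 1/y + 1/(1-y).
Integrate: ln|y/(1-y)| = 114x + C₀.
Solve for y: y = 1/(1 + Ce^(-114x)).


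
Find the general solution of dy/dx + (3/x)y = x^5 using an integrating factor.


P(x) = 3/x ⇒ μ = x^3.
(x^3 y)' = x^8 ⇒ x^3 y = x^9/(9) + C.
Solve for y: y = (1/9)x^6 + C/x^3.


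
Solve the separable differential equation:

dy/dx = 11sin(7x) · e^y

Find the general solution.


Separate: e^(-y) dy = 11sin(7x) dx.
Integrate: -e^(-y) = -(11/7)cos(7x) + C₀.
Rearrange: e^(-y) = (11/7)cos(7x) + C.


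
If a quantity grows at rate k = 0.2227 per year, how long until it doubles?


Exponential growth: P(t) = P₀ e^(0.2227t). Set P(t)/P₀ = 2: e^(0.2227t) = 2.
Solve: t = ln(2)/0.2227 ≈ 3.11 years.


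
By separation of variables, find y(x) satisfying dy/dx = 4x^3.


Integrate both sides with respect to x: y = ∫ 4x^3 dx = x^4 + C.


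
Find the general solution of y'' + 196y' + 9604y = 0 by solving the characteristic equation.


Characteristic equation: r² + 196r + 9604 = 0, i.e. (r + 98)² = 0.
Repeated root r = -98; include an x factor for the second linearly independent solution.
General solution: y = (C₁ + C₂x)e^(-98x).


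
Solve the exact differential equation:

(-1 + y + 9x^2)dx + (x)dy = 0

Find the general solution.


Check exactness: ∂M/∂y = 1 and ∂N/∂x = 1; equal, so the equation is exact.
Integrate M with respect to x (treating y as constant): ∫M dx = -x + xy + 3x^3 + h(y).
Differentiate w.r.t. y and set equal to N: all terms match, so h'(y) = 0 and h is a constant absorbed into C.
General solution: -x + xy + 3x^3 = C.


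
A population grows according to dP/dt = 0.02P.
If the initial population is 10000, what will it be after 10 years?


The ODE dP/dt = 0.02P has solution P(t) = P(0)e^(0.02t).
Substitute P(0) = 10000 and t = 10: P(10) = 10000 e^(0.20) ≈ 12214.


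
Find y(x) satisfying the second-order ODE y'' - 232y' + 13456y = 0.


Characteristic equation: r² - 232r + 13456 = 0, i.e. (r - 116)² = 0.
Repeated root r = 116; include an x factor for the second linearly independent solution.
General solution: y = (C₁ + C₂x)e^(116x).


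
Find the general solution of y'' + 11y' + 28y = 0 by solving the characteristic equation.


Characteristic equation: r² + 11r + 28 = 0.
Factor: (r + 4)(r + 7) = 0 ⇒ r = -4, -7 (distinct real).
General solution: y = C₁e^(-4x) + C₂e^(-7x).


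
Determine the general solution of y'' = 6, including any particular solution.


Characteristic polynomial (r - 0)² = 0; repeated root r = 0.
y_h = (C₁ + C₂x). Forcing matches the repeated root (resonance), so try y_p = Ax².
Substitute and solve for A: 2A = 6, so A = 3.
General solution: y = C₁ + C₂x + 3x².


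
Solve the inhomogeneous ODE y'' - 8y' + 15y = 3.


Characteristic roots of r² - 8r + 15 = 0 are 3, 5.
y_h = C₁e^(3x) + C₂e^(5x).
Forcing exponent 0 is not a characteristic root; try y_p = A.
Substitute: A·(0 + (-8)·0 + (15)) = A·15 = 3, so A = 1/5.
General solution: y = C₁e^(3x) + C₂e^(5x) + 1/5.


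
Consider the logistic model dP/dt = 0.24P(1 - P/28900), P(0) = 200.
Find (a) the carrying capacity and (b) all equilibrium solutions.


Logistic ODE dP/dt = 0.24P(1 - P/28900) has equilibria where dP/dt = 0, i.e. P = 0 or P = 28900.
The coefficient (1 - P/K) = 0 when P = K, identifying K = 28900 as the carrying capacity.
(a) K = 28900; (b) equilibria P = 0 and P = 28900.


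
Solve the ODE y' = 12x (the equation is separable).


Integrate both sides with respect to x: y = ∫ 12x dx = 6x^2 + C.


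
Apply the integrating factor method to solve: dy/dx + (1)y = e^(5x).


P(x) = 1 ⇒ μ = e^(x).
(μ y)' = e^(6x) ⇒ μ y = e^(6x)/6 + C.
Divide by μ: y = (1/6)e^(5x) + Ce^(-x).


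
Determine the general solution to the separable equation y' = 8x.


Integrate both sides with respect to x: y = ∫ 8x dx = 4x^2 + C.


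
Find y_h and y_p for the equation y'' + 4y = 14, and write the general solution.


Homogeneous part: r² + 4 = 0 ⇒ r = ±2i, so y_h = C₁cos(2x) + C₂sin(2x).
Try constant y_p = A; plug in: 4A = 14 ⇒ A = 7/2.
General solution: y = C₁cos(2x) + C₂sin(2x) + 7/2.


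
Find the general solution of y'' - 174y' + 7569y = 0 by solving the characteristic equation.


Characteristic equation: r² - 174r + 7569 = 0, i.e. (r - 87)² = 0.
Repeated root r = 87; include an x factor for the second linearly independent solution.
General solution: y = (C₁ + C₂x)e^(87x).


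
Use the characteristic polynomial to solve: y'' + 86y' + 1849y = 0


Characteristic equation: r² + 86r + 1849 = 0, i.e. (r + 43)² = 0.
Repeated root r = -43; include an x factor for the second linearly independent solution.
General solution: y = (C₁ + C₂x)e^(-43x).


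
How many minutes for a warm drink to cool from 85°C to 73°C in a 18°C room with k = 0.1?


From T(t) = T_a + (T₀ - T_a)e^(-kt), set T(t) = 73:
(73 - 18) / (85 - 18) = e^(-0.1t), so t = -ln(0.821)/0.1 ≈ 2.0 minutes.


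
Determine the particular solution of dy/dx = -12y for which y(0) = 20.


General solution of y' = -12y is y = Ce^(-12x).
Apply y(0) = 20: C = 20.
Particular solution: y = 20e^(-12x).


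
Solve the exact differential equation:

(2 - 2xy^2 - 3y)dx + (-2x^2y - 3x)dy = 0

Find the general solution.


Check exactness: ∂M/∂y = -4xy - 3 and ∂N/∂x = -4xy - 3; equal, so the equation is exact.
Integrate M with respect to x (treating y as constant): ∫M dx = 2x - x^2y^2 - 3xy + h(y).
Differentiate w.r.t. y and set equal to N: all terms match, so h'(y) = 0 and h is a constant absorbed into C.
General solution: 2x - x^2y^2 - 3xy = C.


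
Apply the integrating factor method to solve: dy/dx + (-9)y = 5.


P(x) = -9 ⇒ μ = e^(-9x).
(μ y)' = 5e^(-9x) ⇒ μ y = -(5/9)e^(-9x) + C.
Divide by μ: y = -5/9 + Ce^(9x).


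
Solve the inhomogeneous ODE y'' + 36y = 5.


Homogeneous part: r² + 36 = 0 ⇒ r = ±6i, so y_h = C₁cos(6x) + C₂sin(6x).
Try constant y_p = A; plug in: 36A = 5 ⇒ A = 5/36.
General solution: y = C₁cos(6x) + C₂sin(6x) + 5/36.


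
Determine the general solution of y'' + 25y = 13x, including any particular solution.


Homogeneous: r² + 25 = 0 ⇒ r = ±5i, y_h = C₁cos(5x) + C₂sin(5x).
Polynomial forcing; try y_p = Ax + B. Then y_p'' + 25 y_p = 25(Ax + B) = 13x, so B = 0 and A = 13/25.
General solution: y = C₁cos(5x) + C₂sin(5x) + (13/25)x.


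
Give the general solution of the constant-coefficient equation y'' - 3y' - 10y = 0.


Characteristic equation: r² - 3r - 10 = 0.
Factor: (r + 2)(r - 5) = 0 ⇒ r = -2, 5 (distinct real).
General solution: y = C₁e^(-2x) + C₂e^(5x).


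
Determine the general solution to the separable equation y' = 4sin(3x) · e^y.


Separate: e^(-y) dy = 4sin(3x) dx.
Integrate: -e^(-y) = -(4/3)cos(3x) + C₀.
Rearrange: e^(-y) = (4/3)cos(3x) + C.


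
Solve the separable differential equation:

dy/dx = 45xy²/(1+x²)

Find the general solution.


Separate: dy/y² = 45x/(1+x²) dx.
Integrate LHS: ∫ dy/y² = -1/y.
Integrate RHS via u = 1+x²: (45/2)ln(1+x²) + C.
Result: -1/y = (45/2)ln(1+x²) + C.


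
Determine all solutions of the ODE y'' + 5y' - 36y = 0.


Characteristic equation: r² + 5r - 36 = 0.
Factor: (r + 9)(r - 4) = 0 ⇒ r = -9, 4 (distinct real).
General solution: y = C₁e^(-9x) + C₂e^(4x).


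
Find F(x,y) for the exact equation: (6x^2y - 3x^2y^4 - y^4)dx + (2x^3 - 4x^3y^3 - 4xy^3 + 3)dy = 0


Check exactness: ∂M/∂y = 6x^2 - 12x^2y^3 - 4y^3 and ∂N/∂x = 6x^2 - 12x^2y^3 - 4y^3; equal, so the equation is exact.
Integrate M with respect to x (treating y as constant): ∫M dx = 2x^3y - x^3y^4 - xy^4 + h(y).
Differentiate w.r.t. y and set equal to N: the x-dependent terms already match, leaving h'(y) = 3. Integrate: h(y) = 3y.
So F(x,y) = 2x^3y - x^3y^4 - xy^4 + 3y.
General solution: 2x^3y - x^3y^4 - xy^4 + 3y = C.


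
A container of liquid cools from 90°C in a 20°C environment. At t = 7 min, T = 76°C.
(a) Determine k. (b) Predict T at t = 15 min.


Newton's law: T(t) = T_a + (T₀ - T_a)e^(-kt).
(a) Use T(7) = 76: (76 - 20)/(90 - 20) = e^(-k·7), so k = -ln(0.800)/7 ≈ 0.0319.
(b) Apply k to t = 15: T(15) = 20 + (70)e^(-0.478) ≈ 63.4°C.


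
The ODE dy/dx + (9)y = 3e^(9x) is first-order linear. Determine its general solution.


P(x) = 9 ⇒ μ = e^(9x).
(μ y)' = 3e^(18x) ⇒ μ y = (3/18)e^(18x) + C.
Divide by μ: y = (1/6)e^(9x) + Ce^(-9x).


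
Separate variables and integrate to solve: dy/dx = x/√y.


Separate: √y dy = x dx.
Integrate: (2/3)y^(3/2) = (1/2)x² + C.


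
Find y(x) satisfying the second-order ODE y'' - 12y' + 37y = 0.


Characteristic equation: r² - 12r + 37 = 0.
Discriminant is negative; roots r = 6 ± 1i (complex conjugate pair).
General solution uses e^(α x)(C₁ cos(β x) + C₂ sin(β x)): y = e^(6x)(C₁cos(x) + C₂sin(x)).


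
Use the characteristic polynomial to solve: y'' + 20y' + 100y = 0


Characteristic equation: r² + 20r + 100 = 0, i.e. (r + 10)² = 0.
Repeated root r = -10; include an x factor for the second linearly independent solution.
General solution: y = (C₁ + C₂x)e^(-10x).


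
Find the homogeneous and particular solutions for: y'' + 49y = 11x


Homogeneous: r² + 49 = 0 ⇒ r = ±7i, y_h = C₁cos(7x) + C₂sin(7x).
Polynomial forcing; try y_p = Ax + B. Then y_p'' + 49 y_p = 49(Ax + B) = 11x, so B = 0 and A = 11/49.
General solution: y = C₁cos(7x) + C₂sin(7x) + (11/49)x.


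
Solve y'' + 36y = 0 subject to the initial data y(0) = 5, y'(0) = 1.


Characteristic roots of r² + 36 = 0 are ±6i, so y = C₁cos(6x) + C₂sin(6x).
Apply y(0) = 5: C₁ = 5. Differentiate and apply y'(0) = 1: 6·C₂ = 1, so C₂ = 1/6.
Particular solution: y = 5cos(6x) + (1/6)sin(6x).


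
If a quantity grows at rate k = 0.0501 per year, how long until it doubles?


Exponential growth: P(t) = P₀ e^(0.0501t). Set P(t)/P₀ = 2: e^(0.0501t) = 2.
Solve: t = ln(2)/0.0501 ≈ 13.84 years.


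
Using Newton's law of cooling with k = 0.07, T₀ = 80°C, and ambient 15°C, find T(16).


Newton's law: dT/dt = -k(T - T_a) has solution T(t) = T_a + (T₀ - T_a)e^(-kt).
Plug in T_a = 15, T₀ = 80, k = 0.07, t = 16: T(16) = 15 + (65)e^(-1.12) ≈ 36.2°C.


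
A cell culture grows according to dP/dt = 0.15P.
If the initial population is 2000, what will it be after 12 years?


The ODE dP/dt = 0.15P has solution P(t) = P(0)e^(0.15t).
Substitute P(0) = 2000 and t = 12: P(12) = 2000 e^(1.80) ≈ 12099.


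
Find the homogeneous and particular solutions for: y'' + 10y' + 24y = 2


Characteristic roots of r² + 10r + 24 = 0 are -4, -6.
y_h = C₁e^(-4x) + C₂e^(-6x).
Constant forcing; try y_p = A. Then 24A = 2 ⇒ A = 1/12.
General solution: y = C₁e^(-4x) + C₂e^(-6x) + 1/12.


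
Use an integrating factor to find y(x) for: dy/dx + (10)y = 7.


P(x) = 10, Q(x) = 7; integrating factor μ = e^(10x).
(μ y)' = 7e^(10x) ⇒ μ y = (7/10)e^(10x) + C.
Divide by μ: y = 7/10 + Ce^(-10x).


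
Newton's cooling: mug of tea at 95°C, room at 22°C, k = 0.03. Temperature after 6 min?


Newton's law: dT/dt = -k(T - T_a) has solution T(t) = T_a + (T₀ - T_a)e^(-kt).
Plug in T_a = 22, T₀ = 95, k = 0.03, t = 6: T(6) = 22 + (73)e^(-0.18) ≈ 83.0°C.


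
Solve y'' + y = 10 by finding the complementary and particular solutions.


Homogeneous part: r² + 1 = 0 ⇒ r = ±1i, so y_h = C₁cos(x) + C₂sin(x).
Try constant y_p = A; plug in: 1A = 10 ⇒ A = 10.
General solution: y = C₁cos(x) + C₂sin(x) + 10.


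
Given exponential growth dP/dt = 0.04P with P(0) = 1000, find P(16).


The ODE dP/dt = 0.04P has solution P(t) = P(0)e^(0.04t).
Substitute P(0) = 1000 and t = 16: P(16) = 1000 e^(0.64) ≈ 1896.


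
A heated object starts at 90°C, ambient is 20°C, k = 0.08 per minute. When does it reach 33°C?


From T(t) = T_a + (T₀ - T_a)e^(-kt), set T(t) = 33:
(33 - 20) / (90 - 20) = e^(-0.08t), so t = -ln(0.186)/0.08 ≈ 21.0 minutes.


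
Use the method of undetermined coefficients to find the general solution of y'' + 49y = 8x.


Homogeneous: r² + 49 = 0 ⇒ r = ±7i, y_h = C₁cos(7x) + C₂sin(7x).
Polynomial forcing; try y_p = Ax + B. Then y_p'' + 49 y_p = 49(Ax + B) = 8x, so B = 0 and A = 8/49.
General solution: y = C₁cos(7x) + C₂sin(7x) + (8/49)x.


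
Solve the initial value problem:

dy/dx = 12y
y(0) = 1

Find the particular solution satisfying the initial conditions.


General solution of y' = 12y is y = Ce^(12x).
Apply y(0) = 1: C = 1.
Particular solution: y = e^(12x).


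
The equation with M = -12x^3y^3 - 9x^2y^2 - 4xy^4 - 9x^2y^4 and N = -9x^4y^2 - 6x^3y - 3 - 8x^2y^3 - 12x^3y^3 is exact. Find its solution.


Check exactness: ∂M/∂y = -36x^3y^2 - 18x^2y - 16xy^3 - 36x^2y^3 and ∂N/∂x = -36x^3y^2 - 18x^2y - 16xy^3 - 36x^2y^3; equal, so the equation is exact.
Integrate M with respect to x (treating y as constant): ∫M dx = -3x^4y^3 - 3x^3y^2 - 2x^2y^4 - 3x^3y^4 + h(y).
Differentiate w.r.t. y and set equal to N: the x-dependent terms already match, leaving h'(y) = -3. Integrate: h(y) = -3y.
So F(x,y) = -3x^4y^3 - 3x^3y^2 - 3y - 2x^2y^4 - 3x^3y^4.
General solution: -3x^4y^3 - 3x^3y^2 - 3y - 2x^2y^4 - 3x^3y^4 = C.


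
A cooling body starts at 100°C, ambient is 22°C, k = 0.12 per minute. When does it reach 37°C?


From T(t) = T_a + (T₀ - T_a)e^(-kt), set T(t) = 37:
(37 - 22) / (100 - 22) = e^(-0.12t), so t = -ln(0.192)/0.12 ≈ 13.7 minutes.


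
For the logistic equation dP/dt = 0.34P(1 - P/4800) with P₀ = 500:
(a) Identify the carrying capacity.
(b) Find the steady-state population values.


Logistic ODE dP/dt = 0.34P(1 - P/4800) has equilibria where dP/dt = 0, i.e. P = 0 or P = 4800.
The coefficient (1 - P/K) = 0 when P = K, identifying K = 4800 as the carrying capacity.
(a) K = 4800; (b) equilibria P = 0 and P = 4800.


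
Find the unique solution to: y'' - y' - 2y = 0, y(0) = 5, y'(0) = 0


Characteristic roots of r² - r - 2 = 0 are 2, -1.
General solution y = c₁ e^(2x) + c₂ e^(-x).
Apply y(0) = 5: c₁ + c₂ = 5. Apply y'(0) = 0: 2 c₁ - 1 c₂ = 0.
Solve: c₁ = 5/3, c₂ = 10/3.
Particular solution: y = (5/3)e^(2x) + (10/3)e^(-x).


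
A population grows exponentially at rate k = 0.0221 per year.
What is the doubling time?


Exponential growth: P(t) = P₀ e^(0.0221t). Set P(t)/P₀ = 2: e^(0.0221t) = 2.
Solve: t = ln(2)/0.0221 ≈ 31.36 years.


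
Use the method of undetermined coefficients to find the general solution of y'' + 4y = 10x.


Homogeneous: r² + 4 = 0 ⇒ r = ±2i, y_h = C₁cos(2x) + C₂sin(2x).
Polynomial forcing; try y_p = Ax + B. Then y_p'' + 4 y_p = 4(Ax + B) = 10x, so B = 0 and A = 5/2.
General solution: y = C₁cos(2x) + C₂sin(2x) + (5/2)x.


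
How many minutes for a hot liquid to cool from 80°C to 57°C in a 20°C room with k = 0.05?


From T(t) = T_a + (T₀ - T_a)e^(-kt), set T(t) = 57:
(57 - 20) / (80 - 20) = e^(-0.05t), so t = -ln(0.617)/0.05 ≈ 9.7 minutes.


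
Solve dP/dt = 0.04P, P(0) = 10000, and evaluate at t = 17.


The ODE dP/dt = 0.04P has solution P(t) = P(0)e^(0.04t).
Substitute P(0) = 10000 and t = 17: P(17) = 10000 e^(0.68) ≈ 19739.


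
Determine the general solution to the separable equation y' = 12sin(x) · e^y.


Separate: e^(-y) dy = 12sin(x) dx.
Integrate: -e^(-y) = -12cos(x) + C₀.
Rearrange: e^(-y) = 12cos(x) + C.


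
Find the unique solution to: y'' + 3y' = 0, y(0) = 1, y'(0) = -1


Characteristic roots of r² + 3r = 0 are -3, 0.
General solution y = c₁ e^(-3x) + c₂.
Apply y(0) = 1: c₁ + c₂ = 1. Apply y'(0) = -1: -3 c₁ + 0 c₂ = -1.
Solve: c₁ = 1/3, c₂ = 2/3.
Particular solution: y = (1/3)e^(-3x) + 2/3.


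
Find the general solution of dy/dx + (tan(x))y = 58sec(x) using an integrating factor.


P(x) = tan(x) ⇒ μ = e^(∫tan(x)dx) = sec(x).
(sec(x) y)' = 58sec²(x) ⇒ sec(x) y = 58tan(x) + C.
Multiply by cos(x): y = 58sin(x) + C·cos(x).


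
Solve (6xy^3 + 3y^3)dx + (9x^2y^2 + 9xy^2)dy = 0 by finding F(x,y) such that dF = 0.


Check exactness: ∂M/∂y = 18xy^2 + 9y^2 and ∂N/∂x = 18xy^2 + 9y^2; equal, so the equation is exact.
Integrate M with respect to x (treating y as constant): ∫M dx = 3x^2y^3 + 3xy^3 + h(y).
Differentiate w.r.t. y and set equal to N: all terms match, so h'(y) = 0 and h is a constant absorbed into C.
General solution: 3x^2y^3 + 3xy^3 = C.


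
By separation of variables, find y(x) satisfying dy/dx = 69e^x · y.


Separate variables: dy/y = 69e^x dx.
Integrate: ln|y| = 69e^x + C₀.
Exponentiate: y = Ce^(69e^x).


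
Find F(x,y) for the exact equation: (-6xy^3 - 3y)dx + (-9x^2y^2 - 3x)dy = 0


Check exactness: ∂M/∂y = -18xy^2 - 3 and ∂N/∂x = -18xy^2 - 3; equal, so the equation is exact.
Integrate M with respect to x (treating y as constant): ∫M dx = -3x^2y^3 - 3xy + h(y).
Differentiate w.r.t. y and set equal to N: all terms match, so h'(y) = 0 and h is a constant absorbed into C.
General solution: -3x^2y^3 - 3xy = C.


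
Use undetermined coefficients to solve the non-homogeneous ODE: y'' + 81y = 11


Homogeneous part: r² + 81 = 0 ⇒ r = ±9i, so y_h = C₁cos(9x) + C₂sin(9x).
Try constant y_p = A; plug in: 81A = 11 ⇒ A = 11/81.
General solution: y = C₁cos(9x) + C₂sin(9x) + 11/81.


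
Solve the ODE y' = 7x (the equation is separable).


Integrate both sides with respect to x: y = ∫ 7x dx = (7/2)x^2 + C.


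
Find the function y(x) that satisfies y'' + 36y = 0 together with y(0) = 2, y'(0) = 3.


Characteristic roots of r² + 36 = 0 are ±6i, so y = C₁cos(6x) + C₂sin(6x).
Apply y(0) = 2: C₁ = 2. Differentiate and apply y'(0) = 3: 6·C₂ = 3, so C₂ = 1/2.
Particular solution: y = 2cos(6x) + (1/2)sin(6x).


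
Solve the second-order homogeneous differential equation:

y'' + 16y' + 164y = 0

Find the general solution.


Characteristic equation: r² + 16r + 164 = 0.
Discriminant is negative; roots r = -8 ± 10i (complex conjugate pair).
General solution uses e^(α x)(C₁ cos(β x) + C₂ sin(β x)): y = e^(-8x)(C₁cos(10x) + C₂sin(10x)).


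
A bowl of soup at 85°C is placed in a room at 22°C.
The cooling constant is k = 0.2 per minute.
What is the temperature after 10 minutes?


Newton's law: dT/dt = -k(T - T_a) has solution T(t) = T_a + (T₀ - T_a)e^(-kt).
Plug in T_a = 22, T₀ = 85, k = 0.2, t = 10: T(10) = 22 + (63)e^(-2.00) ≈ 30.5°C.


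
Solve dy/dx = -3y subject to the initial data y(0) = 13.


General solution of y' = -3y is y = Ce^(-3x).
Apply y(0) = 13: C = 13.
Particular solution: y = 13e^(-3x).


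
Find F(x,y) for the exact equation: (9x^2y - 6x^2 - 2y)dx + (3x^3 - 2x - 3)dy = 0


Check exactness: ∂M/∂y = 9x^2 - 2 and ∂N/∂x = 9x^2 - 2; equal, so the equation is exact.
Integrate M with respect to x (treating y as constant): ∫M dx = 3x^3y - 2x^3 - 2xy + h(y).
Differentiate w.r.t. y and set equal to N: the x-dependent terms already match, leaving h'(y) = -3. Integrate: h(y) = -3y.
So F(x,y) = 3x^3y - 2x^3 - 2xy - 3y.
General solution: 3x^3y - 2x^3 - 2xy - 3y = C.


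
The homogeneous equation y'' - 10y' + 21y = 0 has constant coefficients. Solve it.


Characteristic equation: r² - 10r + 21 = 0.
Factor: (r - 7)(r - 3) = 0 ⇒ r = 7, 3 (distinct real).
General solution: y = C₁e^(7x) + C₂e^(3x).


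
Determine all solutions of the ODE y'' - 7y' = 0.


Characteristic equation: r² - 7r = 0.
Factor: (r - 0)(r - 7) = 0 ⇒ r = 0, 7 (distinct real).
General solution: y = C₁ + C₂e^(7x).


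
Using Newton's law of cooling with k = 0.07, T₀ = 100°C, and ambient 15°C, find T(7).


Newton's law: dT/dt = -k(T - T_a) has solution T(t) = T_a + (T₀ - T_a)e^(-kt).
Plug in T_a = 15, T₀ = 100, k = 0.07, t = 7: T(7) = 15 + (85)e^(-0.49) ≈ 67.1°C.


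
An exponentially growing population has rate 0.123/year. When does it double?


Exponential growth: P(t) = P₀ e^(0.123t). Set P(t)/P₀ = 2: e^(0.123t) = 2.
Solve: t = ln(2)/0.123 ≈ 5.64 years.


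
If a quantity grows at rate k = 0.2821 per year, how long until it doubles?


Exponential growth: P(t) = P₀ e^(0.2821t). Set P(t)/P₀ = 2: e^(0.2821t) = 2.
Solve: t = ln(2)/0.2821 ≈ 2.46 years.


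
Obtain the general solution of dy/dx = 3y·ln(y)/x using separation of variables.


Separate: dy/[y ln(y)] = 3 dx/x.
Substitute u = ln(y): du/u = 3 dx/x.
Integrate: ln|ln(y)| = 3ln|x| + C₀, hence ln(y) = C·x^3.


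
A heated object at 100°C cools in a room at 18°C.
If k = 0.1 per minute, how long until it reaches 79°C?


From T(t) = T_a + (T₀ - T_a)e^(-kt), set T(t) = 79:
(79 - 18) / (100 - 18) = e^(-0.1t), so t = -ln(0.744)/0.1 ≈ 3.0 minutes.


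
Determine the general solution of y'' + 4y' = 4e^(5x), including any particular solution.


Characteristic roots of r² + 4r = 0 are 0, -4.
y_h = C₁ + C₂e^(-4x).
Forcing exponent 5 is not a characteristic root; try y_p = Ae^(5x).
Substitute: A·(25 + (4)·5 + (0)) = A·45 = 4, so A = 4/45.
General solution: y = C₁ + C₂e^(-4x) + (4/45)e^(5x).


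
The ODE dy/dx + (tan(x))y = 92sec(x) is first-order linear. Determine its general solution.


P(x) = tan(x) ⇒ μ = e^(∫tan(x)dx) = sec(x).
(sec(x) y)' = 92sec²(x) ⇒ sec(x) y = 92tan(x) + C.
Multiply by cos(x): y = 92sin(x) + C·cos(x).


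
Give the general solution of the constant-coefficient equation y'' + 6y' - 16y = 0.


Characteristic equation: r² + 6r - 16 = 0.
Factor: (r - 2)(r + 8) = 0 ⇒ r = 2, -8 (distinct real).
General solution: y = C₁e^(2x) + C₂e^(-8x).


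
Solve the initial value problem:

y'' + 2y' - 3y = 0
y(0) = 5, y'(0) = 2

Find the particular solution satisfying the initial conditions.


Characteristic roots of r² + 2r - 3 = 0 are 1, -3.
General solution y = c₁ e^(x) + c₂ e^(-3x).
Apply y(0) = 5: c₁ + c₂ = 5. Apply y'(0) = 2: 1 c₁ - 3 c₂ = 2.
Solve: c₁ = 17/4, c₂ = 3/4.
Particular solution: y = (17/4)e^(x) + (3/4)e^(-3x).


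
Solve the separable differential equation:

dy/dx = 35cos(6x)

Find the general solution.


g(y) = 1, so integrate directly: y = ∫ 35cos(6x) dx = (35/6)sin(6x) + C.


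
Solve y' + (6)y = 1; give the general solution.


P(x) = 6, Q(x) = 1; integrating factor μ = e^(6x).
(μ y)' = e^(6x) ⇒ μ y = (1/6)e^(6x) + C.
Divide by μ: y = 1/6 + Ce^(-6x).


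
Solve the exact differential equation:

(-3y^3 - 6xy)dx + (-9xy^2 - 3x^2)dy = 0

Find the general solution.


Check exactness: ∂M/∂y = -9y^2 - 6x and ∂N/∂x = -9y^2 - 6x; equal, so the equation is exact.
Integrate M with respect to x (treating y as constant): ∫M dx = -3xy^3 - 3x^2y + h(y).
Differentiate w.r.t. y and set equal to N: all terms match, so h'(y) = 0 and h is a constant absorbed into C.
General solution: -3xy^3 - 3x^2y = C.


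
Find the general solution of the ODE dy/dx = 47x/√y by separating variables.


Separate: √y dy = 47x dx.
Integrate: (2/3)y^(3/2) = (47/2)x² + C.


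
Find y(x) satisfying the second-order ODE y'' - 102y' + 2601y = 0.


Characteristic equation: r² - 102r + 2601 = 0, i.e. (r - 51)² = 0.
Repeated root r = 51; include an x factor for the second linearly independent solution.
General solution: y = (C₁ + C₂x)e^(51x).


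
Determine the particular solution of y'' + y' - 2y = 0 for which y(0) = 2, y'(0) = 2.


Characteristic roots of r² + r - 2 = 0 are 1, -2.
General solution y = c₁ e^(x) + c₂ e^(-2x).
Apply y(0) = 2: c₁ + c₂ = 2. Apply y'(0) = 2: 1 c₁ - 2 c₂ = 2.
Solve: c₁ = 2, c₂ = 0.
Particular solution: y = 2e^(x) + 0e^(-2x).


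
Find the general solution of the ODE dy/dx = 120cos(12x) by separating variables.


g(y) = 1, so integrate directly: y = ∫ 120cos(12x) dx = 10sin(12x) + C.


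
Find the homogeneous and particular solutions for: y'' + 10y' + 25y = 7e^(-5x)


Characteristic polynomial (r + 5)² = 0; repeated root r = -5.
y_h = (C₁ + C₂x)e^(-5x). Forcing matches the repeated root (resonance), so try y_p = Ax² e^(-5x).
Substitute and solve for A: 2A = 7, so A = 7/2.
General solution: y = (C₁ + C₂x + (7/2)x²)e^(-5x).


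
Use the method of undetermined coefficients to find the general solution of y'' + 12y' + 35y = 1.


Characteristic roots of r² + 12r + 35 = 0 are -5, -7.
y_h = C₁e^(-5x) + C₂e^(-7x).
Constant forcing; try y_p = A. Then 35A = 1 ⇒ A = 1/35.
General solution: y = C₁e^(-5x) + C₂e^(-7x) + 1/35.


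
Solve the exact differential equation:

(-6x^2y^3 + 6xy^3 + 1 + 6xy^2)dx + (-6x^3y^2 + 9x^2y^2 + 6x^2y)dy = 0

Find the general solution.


Check exactness: ∂M/∂y = -18x^2y^2 + 18xy^2 + 12xy and ∂N/∂x = -18x^2y^2 + 18xy^2 + 12xy; equal, so the equation is exact.
Integrate M with respect to x (treating y as constant): ∫M dx = -2x^3y^3 + 3x^2y^3 + x + 3x^2y^2 + h(y).
Differentiate w.r.t. y and set equal to N: all terms match, so h'(y) = 0 and h is a constant absorbed into C.
General solution: -2x^3y^3 + 3x^2y^3 + x + 3x^2y^2 = C.


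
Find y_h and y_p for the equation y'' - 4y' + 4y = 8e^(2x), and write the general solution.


Characteristic polynomial (r - 2)² = 0; repeated root r = 2.
y_h = (C₁ + C₂x)e^(2x). Forcing matches the repeated root (resonance), so try y_p = Ax² e^(2x).
Substitute and solve for A: 2A = 8, so A = 4.
General solution: y = (C₁ + C₂x + 4x²)e^(2x).


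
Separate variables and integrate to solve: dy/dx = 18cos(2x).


g(y) = 1, so integrate directly: y = ∫ 18cos(2x) dx = 9sin(2x) + C.


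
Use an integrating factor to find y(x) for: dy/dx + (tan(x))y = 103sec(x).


P(x) = tan(x) ⇒ μ = e^(∫tan(x)dx) = sec(x).
(sec(x) y)' = 103sec²(x) ⇒ sec(x) y = 103tan(x) + C.
Multiply by cos(x): y = 103sin(x) + C·cos(x).


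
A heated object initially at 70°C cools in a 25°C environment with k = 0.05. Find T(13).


Newton's law: dT/dt = -k(T - T_a) has solution T(t) = T_a + (T₀ - T_a)e^(-kt).
Plug in T_a = 25, T₀ = 70, k = 0.05, t = 13: T(13) = 25 + (45)e^(-0.65) ≈ 48.5°C.


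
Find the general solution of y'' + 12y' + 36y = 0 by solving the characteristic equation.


Characteristic equation: r² + 12r + 36 = 0, i.e. (r + 6)² = 0.
Repeated root r = -6; include an x factor for the second linearly independent solution.
General solution: y = (C₁ + C₂x)e^(-6x).


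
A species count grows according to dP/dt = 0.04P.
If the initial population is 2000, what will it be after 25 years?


The ODE dP/dt = 0.04P has solution P(t) = P(0)e^(0.04t).
Substitute P(0) = 2000 and t = 25: P(25) = 2000 e^(1.00) ≈ 5437.


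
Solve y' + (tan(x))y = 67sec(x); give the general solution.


P(x) = tan(x) ⇒ μ = e^(∫tan(x)dx) = sec(x).
(sec(x) y)' = 67sec²(x) ⇒ sec(x) y = 67tan(x) + C.
Multiply by cos(x): y = 67sin(x) + C·cos(x).


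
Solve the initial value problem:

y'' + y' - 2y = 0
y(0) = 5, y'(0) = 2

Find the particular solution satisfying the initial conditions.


Characteristic roots of r² + r - 2 = 0 are -2, 1.
General solution y = c₁ e^(-2x) + c₂ e^(x).
Apply y(0) = 5: c₁ + c₂ = 5. Apply y'(0) = 2: -2 c₁ + 1 c₂ = 2.
Solve: c₁ = 1, c₂ = 4.
Particular solution: y = e^(-2x) + 4e^(x).


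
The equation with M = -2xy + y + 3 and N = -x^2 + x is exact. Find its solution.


Check exactness: ∂M/∂y = -2x + 1 and ∂N/∂x = -2x + 1; equal, so the equation is exact.
Integrate M with respect to x (treating y as constant): ∫M dx = -x^2y + xy + 3x + h(y).
Differentiate w.r.t. y and set equal to N: all terms match, so h'(y) = 0 and h is a constant absorbed into C.
General solution: -x^2y + xy + 3x = C.
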